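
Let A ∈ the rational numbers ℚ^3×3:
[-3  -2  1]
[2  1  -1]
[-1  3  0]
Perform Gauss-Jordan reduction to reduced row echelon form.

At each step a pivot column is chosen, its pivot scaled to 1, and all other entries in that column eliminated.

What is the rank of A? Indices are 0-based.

rank = 3

step 1: normalize row 0 (÷-3) = (1, 2/3, -1/3)
  row 1: subtract 2×row0 = (0, -1/3, -1/3)
  row 2: subtract -1×row0 = (0, 11/3, -1/3)
step 2: normalize row 1 (÷-1/3) = (0, 1, 1)
  row 0: subtract 2/3×row1 = (1, 0, -1)
  row 2: subtract 11/3×row1 = (0, 0, -4)
step 3: normalize row 2 (÷-4) = (0, 0, 1)
  row 0: subtract -1×row2 = (1, 0, 0)
  row 1: subtract 1×row2 = (0, 1, 0)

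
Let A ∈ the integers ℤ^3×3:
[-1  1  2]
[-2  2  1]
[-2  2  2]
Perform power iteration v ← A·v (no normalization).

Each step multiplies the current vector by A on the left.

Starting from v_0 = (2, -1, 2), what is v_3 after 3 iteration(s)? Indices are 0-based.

v_0 = (2, -1, 2).
v_1 = A·v_0 = (1, -4, -2).
v_2 = A·v_1 = (-9, -12, -14).
v_3 = A·v_2 = (-31, -20, -34).

v_3 = (-31, -20, -34)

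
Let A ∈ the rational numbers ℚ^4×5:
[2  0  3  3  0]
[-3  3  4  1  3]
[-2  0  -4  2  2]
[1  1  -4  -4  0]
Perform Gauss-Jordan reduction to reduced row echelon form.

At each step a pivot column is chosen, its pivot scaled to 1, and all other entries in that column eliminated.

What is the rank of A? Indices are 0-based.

rank = 4

pivot(0,0)=2: scale R0 → (1, 0, 3/2, 3/2, 0)
  clear (1,0): R1 −= (-3)R0 → (0, 3, 17/2, 11/2, 3)
  clear (2,0): R2 −= (-2)R0 → (0, 0, -1, 5, 2)
  clear (3,0): R3 −= (1)R0 → (0, 1, -11/2, -11/2, 0)
pivot(1,1)=3: scale R1 → (0, 1, 17/6, 11/6, 1)
  clear (3,1): R3 −= (1)R1 → (0, 0, -25/3, -22/3, -1)
pivot(2,2)=-1: scale R2 → (0, 0, 1, -5, -2)
  clear (0,2): R0 −= (3/2)R2 → (1, 0, 0, 9, 3)
  clear (1,2): R1 −= (17/6)R2 → (0, 1, 0, 16, 20/3)
  clear (3,2): R3 −= (-25/3)R2 → (0, 0, 0, -49, -53/3)
pivot(3,3)=-49: scale R3 → (0, 0, 0, 1, 53/147)
  clear (0,3): R0 −= (9)R3 → (1, 0, 0, 0, -12/49)
  clear (1,3): R1 −= (16)R3 → (0, 1, 0, 0, 44/49)
  clear (2,3): R2 −= (-5)R3 → (0, 0, 1, 0, -29/147)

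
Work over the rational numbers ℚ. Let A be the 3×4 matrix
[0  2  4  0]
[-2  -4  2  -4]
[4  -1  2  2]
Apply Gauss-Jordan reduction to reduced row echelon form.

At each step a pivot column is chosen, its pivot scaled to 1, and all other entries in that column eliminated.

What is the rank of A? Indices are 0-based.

pivot(0,0): swap R0↔R1
pivot(0,0)=-2: scale R0 → (1, 2, -1, 2)
  clear (2,0): R2 −= (4)R0 → (0, -9, 6, -6)
pivot(1,1)=2: scale R1 → (0, 1, 2, 0)
  clear (0,1): R0 −= (2)R1 → (1, 0, -5, 2)
  clear (2,1): R2 −= (-9)R1 → (0, 0, 24, -6)
pivot(2,2)=24: scale R2 → (0, 0, 1, -1/4)
  clear (0,2): R0 −= (-5)R2 → (1, 0, 0, 3/4)
  clear (1,2): R1 −= (2)R2 → (0, 1, 0, 1/2)

rank = 3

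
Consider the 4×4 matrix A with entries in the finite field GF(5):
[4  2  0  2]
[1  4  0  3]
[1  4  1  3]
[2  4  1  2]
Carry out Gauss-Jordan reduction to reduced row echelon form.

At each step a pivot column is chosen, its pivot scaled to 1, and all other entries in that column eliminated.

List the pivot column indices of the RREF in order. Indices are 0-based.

pivot columns: 0, 1, 2, 3

pivot(0,0)=4: scale R0 → (1, 3, 0, 3)
  clear (1,0): R1 −= (1)R0 → (0, 1, 0, 0)
  clear (2,0): R2 −= (1)R0 → (0, 1, 1, 0)
  clear (3,0): R3 −= (2)R0 → (0, 3, 1, 1)
pivot(1,1)=1: scale R1 → (0, 1, 0, 0)
  clear (0,1): R0 −= (3)R1 → (1, 0, 0, 3)
  clear (2,1): R2 −= (1)R1 → (0, 0, 1, 0)
  clear (3,1): R3 −= (3)R1 → (0, 0, 1, 1)
pivot(2,2)=1: scale R2 → (0, 0, 1, 0)
  clear (3,2): R3 −= (1)R2 → (0, 0, 0, 1)
pivot(3,3)=1: scale R3 → (0, 0, 0, 1)
  clear (0,3): R0 −= (3)R3 → (1, 0, 0, 0)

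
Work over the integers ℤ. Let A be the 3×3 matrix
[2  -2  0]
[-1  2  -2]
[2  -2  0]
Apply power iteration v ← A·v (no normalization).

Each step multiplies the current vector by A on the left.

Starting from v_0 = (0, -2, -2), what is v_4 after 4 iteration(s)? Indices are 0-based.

v_0 = (0, -2, -2).
v_1 = A·v_0 = (4, 0, 4).
v_2 = A·v_1 = (8, -12, 8).
v_3 = A·v_2 = (40, -48, 40).
v_4 = A·v_3 = (176, -216, 176).

v_4 = (176, -216, 176)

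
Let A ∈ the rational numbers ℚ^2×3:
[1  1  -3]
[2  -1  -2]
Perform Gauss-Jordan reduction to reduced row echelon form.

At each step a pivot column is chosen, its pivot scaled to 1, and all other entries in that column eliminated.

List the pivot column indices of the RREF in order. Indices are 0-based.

[1] R0 /= 1  ⇒  (1, 1, -3)
     R1 -= 2·R0  ⇒  (0, -3, 4)
[2] R1 /= -3  ⇒  (0, 1, -4/3)
     R0 -= 1·R1  ⇒  (1, 0, -5/3)

pivot columns: 0, 1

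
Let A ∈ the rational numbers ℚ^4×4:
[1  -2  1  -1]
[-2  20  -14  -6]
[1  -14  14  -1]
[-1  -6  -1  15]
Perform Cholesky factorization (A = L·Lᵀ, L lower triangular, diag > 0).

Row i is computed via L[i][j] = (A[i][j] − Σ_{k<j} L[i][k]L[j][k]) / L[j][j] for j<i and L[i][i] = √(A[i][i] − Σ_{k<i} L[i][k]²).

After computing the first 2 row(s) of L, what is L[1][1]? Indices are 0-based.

L[1][1] = 4

Step 1: L[0][0] = √(1) = 1.
  L[1][0] = (-2) / L[0][0] = -2.
Step 2: L[1][1] = √(16) = 4.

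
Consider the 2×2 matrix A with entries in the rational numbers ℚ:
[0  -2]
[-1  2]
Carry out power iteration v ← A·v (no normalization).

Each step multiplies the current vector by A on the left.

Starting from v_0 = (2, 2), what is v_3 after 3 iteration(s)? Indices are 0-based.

v_0 = (2, 2).
v_1 = A·v_0 = (-4, 2).
v_2 = A·v_1 = (-4, 8).
v_3 = A·v_2 = (-16, 20).

v_3 = (-16, 20)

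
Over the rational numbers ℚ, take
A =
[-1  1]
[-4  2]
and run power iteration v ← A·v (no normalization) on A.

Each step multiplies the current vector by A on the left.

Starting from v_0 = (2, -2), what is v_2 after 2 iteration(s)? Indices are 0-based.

v_2 = (-8, -8)

v_0 = (2, -2).
v_1 = A·v_0 = (-4, -12).
v_2 = A·v_1 = (-8, -8).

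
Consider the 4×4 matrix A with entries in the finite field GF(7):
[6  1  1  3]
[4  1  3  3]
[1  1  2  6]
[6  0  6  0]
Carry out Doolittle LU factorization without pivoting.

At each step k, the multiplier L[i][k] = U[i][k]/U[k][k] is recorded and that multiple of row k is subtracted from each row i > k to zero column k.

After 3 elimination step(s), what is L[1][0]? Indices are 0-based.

L[1][0] = 3

k=0: U[0][0]=6
  eliminate (1,0): mult=3, new row 1: (0, 5, 0, 1); set L[1][0]=3
  eliminate (2,0): mult=6, new row 2: (0, 2, 3, 2); set L[2][0]=6
  eliminate (3,0): mult=1, new row 3: (0, 6, 5, 4); set L[3][0]=1
k=1: U[1][1]=5
  eliminate (2,1): mult=6, new row 2: (0, 0, 3, 3); set L[2][1]=6
  eliminate (3,1): mult=4, new row 3: (0, 0, 5, 0); set L[3][1]=4
k=2: U[2][2]=3
  eliminate (3,2): mult=4, new row 3: (0, 0, 0, 2); set L[3][2]=4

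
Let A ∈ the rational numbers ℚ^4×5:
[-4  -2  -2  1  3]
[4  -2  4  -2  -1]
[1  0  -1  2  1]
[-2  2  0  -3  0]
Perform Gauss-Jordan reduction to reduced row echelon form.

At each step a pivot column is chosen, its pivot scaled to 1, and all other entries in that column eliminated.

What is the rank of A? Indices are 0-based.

rank = 4

[1] R0 /= -4  ⇒  (1, 1/2, 1/2, -1/4, -3/4)
     R1 -= 4·R0  ⇒  (0, -4, 2, -1, 2)
     R2 -= 1·R0  ⇒  (0, -1/2, -3/2, 9/4, 7/4)
     R3 -= -2·R0  ⇒  (0, 3, 1, -7/2, -3/2)
[2] R1 /= -4  ⇒  (0, 1, -1/2, 1/4, -1/2)
     R0 -= 1/2·R1  ⇒  (1, 0, 3/4, -3/8, -1/2)
     R2 -= -1/2·R1  ⇒  (0, 0, -7/4, 19/8, 3/2)
     R3 -= 3·R1  ⇒  (0, 0, 5/2, -17/4, 0)
[3] R2 /= -7/4  ⇒  (0, 0, 1, -19/14, -6/7)
     R0 -= 3/4·R2  ⇒  (1, 0, 0, 9/14, 1/7)
     R1 -= -1/2·R2  ⇒  (0, 1, 0, -3/7, -13/14)
     R3 -= 5/2·R2  ⇒  (0, 0, 0, -6/7, 15/7)
[4] R3 /= -6/7  ⇒  (0, 0, 0, 1, -5/2)
     R0 -= 9/14·R3  ⇒  (1, 0, 0, 0, 7/4)
     R1 -= -3/7·R3  ⇒  (0, 1, 0, 0, -2)
     R2 -= -19/14·R3  ⇒  (0, 0, 1, 0, -17/4)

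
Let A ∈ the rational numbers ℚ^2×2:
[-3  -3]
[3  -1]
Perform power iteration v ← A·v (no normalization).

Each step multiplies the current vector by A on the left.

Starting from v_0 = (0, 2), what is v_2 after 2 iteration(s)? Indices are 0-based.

v_0 = (0, 2).
v_1 = A·v_0 = (-6, -2).
v_2 = A·v_1 = (24, -16).

v_2 = (24, -16)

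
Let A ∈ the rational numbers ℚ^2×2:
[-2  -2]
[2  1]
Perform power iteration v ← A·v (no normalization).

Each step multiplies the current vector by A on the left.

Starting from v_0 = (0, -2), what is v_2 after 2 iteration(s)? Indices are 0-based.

v_2 = (-4, 6)

v_0 = (0, -2).
v_1 = A·v_0 = (4, -2).
v_2 = A·v_1 = (-4, 6).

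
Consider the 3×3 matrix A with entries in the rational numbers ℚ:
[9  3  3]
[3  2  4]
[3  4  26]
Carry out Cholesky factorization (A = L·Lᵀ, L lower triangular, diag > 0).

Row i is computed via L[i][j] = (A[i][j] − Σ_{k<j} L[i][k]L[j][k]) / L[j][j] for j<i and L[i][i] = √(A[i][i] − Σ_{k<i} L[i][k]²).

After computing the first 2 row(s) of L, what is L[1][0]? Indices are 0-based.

Step 1: L[0][0] = √(9) = 3.
  L[1][0] = (3) / L[0][0] = 1.
Step 2: L[1][1] = √(1) = 1.

L[1][0] = 1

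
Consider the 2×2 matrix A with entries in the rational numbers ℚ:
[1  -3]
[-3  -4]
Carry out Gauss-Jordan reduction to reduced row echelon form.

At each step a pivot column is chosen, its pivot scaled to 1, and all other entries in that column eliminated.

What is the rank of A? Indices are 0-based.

rank = 2

[1] R0 /= 1  ⇒  (1, -3)
     R1 -= -3·R0  ⇒  (0, -13)
[2] R1 /= -13  ⇒  (0, 1)
     R0 -= -3·R1  ⇒  (1, 0)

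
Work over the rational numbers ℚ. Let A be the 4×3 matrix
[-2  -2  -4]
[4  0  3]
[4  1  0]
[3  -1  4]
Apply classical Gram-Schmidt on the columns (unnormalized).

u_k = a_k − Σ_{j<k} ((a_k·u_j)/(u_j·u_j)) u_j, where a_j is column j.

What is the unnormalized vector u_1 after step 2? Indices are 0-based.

u_1 = (-16/9, -4/9, 5/9, -4/3)

Step 1: u_0 = a_0 = (-2, 4, 4, 3).
Step 2: u_1 = a_1 − (1/9)·u_0 = (-16/9, -4/9, 5/9, -4/3).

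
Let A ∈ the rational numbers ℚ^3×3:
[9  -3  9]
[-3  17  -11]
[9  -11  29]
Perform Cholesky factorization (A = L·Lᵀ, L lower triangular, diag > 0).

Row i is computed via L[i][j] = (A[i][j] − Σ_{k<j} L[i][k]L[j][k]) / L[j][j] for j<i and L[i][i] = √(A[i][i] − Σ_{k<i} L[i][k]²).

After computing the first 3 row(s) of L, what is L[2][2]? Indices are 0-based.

L[2][2] = 4

Step 1: L[0][0] = √(9) = 3.
  L[1][0] = (-3) / L[0][0] = -1.
Step 2: L[1][1] = √(16) = 4.
  L[2][0] = (9) / L[0][0] = 3.
  L[2][1] = (-8) / L[1][1] = -2.
Step 3: L[2][2] = √(16) = 4.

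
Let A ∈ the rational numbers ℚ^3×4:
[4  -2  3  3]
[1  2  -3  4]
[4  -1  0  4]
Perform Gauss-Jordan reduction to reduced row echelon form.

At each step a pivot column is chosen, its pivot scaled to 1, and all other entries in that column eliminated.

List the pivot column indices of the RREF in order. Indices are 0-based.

pivot(0,0)=4: scale R0 → (1, -1/2, 3/4, 3/4)
  clear (1,0): R1 −= (1)R0 → (0, 5/2, -15/4, 13/4)
  clear (2,0): R2 −= (4)R0 → (0, 1, -3, 1)
pivot(1,1)=5/2: scale R1 → (0, 1, -3/2, 13/10)
  clear (0,1): R0 −= (-1/2)R1 → (1, 0, 0, 7/5)
  clear (2,1): R2 −= (1)R1 → (0, 0, -3/2, -3/10)
pivot(2,2)=-3/2: scale R2 → (0, 0, 1, 1/5)
  clear (1,2): R1 −= (-3/2)R2 → (0, 1, 0, 8/5)

pivot columns: 0, 1, 2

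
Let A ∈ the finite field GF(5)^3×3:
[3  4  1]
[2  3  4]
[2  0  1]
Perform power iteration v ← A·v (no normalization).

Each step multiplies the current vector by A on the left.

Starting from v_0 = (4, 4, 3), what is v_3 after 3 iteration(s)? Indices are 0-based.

v_3 = (2, 2, 2)

v_0 = (4, 4, 3).
v_1 = A·v_0 = (1, 2, 1).
v_2 = A·v_1 = (2, 2, 3).
v_3 = A·v_2 = (2, 2, 2).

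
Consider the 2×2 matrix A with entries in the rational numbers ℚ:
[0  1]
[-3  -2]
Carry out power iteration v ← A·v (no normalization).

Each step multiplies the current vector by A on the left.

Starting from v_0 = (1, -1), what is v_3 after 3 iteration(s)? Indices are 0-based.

v_0 = (1, -1).
v_1 = A·v_0 = (-1, -1).
v_2 = A·v_1 = (-1, 5).
v_3 = A·v_2 = (5, -7).

v_3 = (5, -7)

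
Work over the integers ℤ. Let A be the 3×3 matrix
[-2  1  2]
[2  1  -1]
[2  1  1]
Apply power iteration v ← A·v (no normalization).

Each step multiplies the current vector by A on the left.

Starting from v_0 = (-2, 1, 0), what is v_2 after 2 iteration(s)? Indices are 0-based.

v_0 = (-2, 1, 0).
v_1 = A·v_0 = (5, -3, -3).
v_2 = A·v_1 = (-19, 10, 4).

v_2 = (-19, 10, 4)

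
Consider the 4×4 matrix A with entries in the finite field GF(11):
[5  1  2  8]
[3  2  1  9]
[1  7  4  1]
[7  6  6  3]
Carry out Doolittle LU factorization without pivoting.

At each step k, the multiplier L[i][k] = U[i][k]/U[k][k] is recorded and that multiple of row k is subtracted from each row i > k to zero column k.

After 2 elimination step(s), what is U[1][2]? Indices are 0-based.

U[1][2] = 2

k=0: U[0][0]=5
  eliminate (1,0): mult=5, new row 1: (0, 8, 2, 2); set L[1][0]=5
  eliminate (2,0): mult=9, new row 2: (0, 9, 8, 6); set L[2][0]=9
  eliminate (3,0): mult=8, new row 3: (0, 9, 1, 5); set L[3][0]=8
k=1: U[1][1]=8
  eliminate (2,1): mult=8, new row 2: (0, 0, 3, 1); set L[2][1]=8
  eliminate (3,1): mult=8, new row 3: (0, 0, 7, 0); set L[3][1]=8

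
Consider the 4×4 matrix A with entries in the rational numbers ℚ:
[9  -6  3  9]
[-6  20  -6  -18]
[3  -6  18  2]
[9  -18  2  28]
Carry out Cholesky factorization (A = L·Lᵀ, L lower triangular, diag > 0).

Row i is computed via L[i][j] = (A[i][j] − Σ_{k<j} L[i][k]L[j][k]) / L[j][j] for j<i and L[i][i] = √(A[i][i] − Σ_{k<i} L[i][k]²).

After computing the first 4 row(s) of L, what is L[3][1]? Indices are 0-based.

L[3][1] = -3

Step 1: L[0][0] = √(9) = 3.
  L[1][0] = (-6) / L[0][0] = -2.
Step 2: L[1][1] = √(16) = 4.
  L[2][0] = (3) / L[0][0] = 1.
  L[2][1] = (-4) / L[1][1] = -1.
Step 3: L[2][2] = √(16) = 4.
  L[3][0] = (9) / L[0][0] = 3.
  L[3][1] = (-12) / L[1][1] = -3.
  L[3][2] = (-4) / L[2][2] = -1.
Step 4: L[3][3] = √(9) = 3.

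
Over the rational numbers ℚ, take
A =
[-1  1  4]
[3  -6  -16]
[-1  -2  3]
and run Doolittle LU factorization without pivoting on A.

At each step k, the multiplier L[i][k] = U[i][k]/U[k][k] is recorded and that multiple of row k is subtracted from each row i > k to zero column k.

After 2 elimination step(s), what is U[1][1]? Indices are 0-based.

k=0: U[0][0]=-1
  eliminate (1,0): mult=-3, new row 1: (0, -3, -4); set L[1][0]=-3
  eliminate (2,0): mult=1, new row 2: (0, -3, -1); set L[2][0]=1
k=1: U[1][1]=-3
  eliminate (2,1): mult=1, new row 2: (0, 0, 3); set L[2][1]=1

U[1][1] = -3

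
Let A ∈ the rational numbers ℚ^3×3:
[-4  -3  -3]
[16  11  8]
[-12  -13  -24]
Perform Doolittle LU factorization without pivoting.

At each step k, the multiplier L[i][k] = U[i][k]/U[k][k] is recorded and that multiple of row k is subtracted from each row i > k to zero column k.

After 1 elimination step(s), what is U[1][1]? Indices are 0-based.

Step 1: pivot at (0,0) is -4.
  row1 ← row1 − (-4)·row0  ⇒  L[1][0]=-4, U row1=(0, -1, -4)
  row2 ← row2 − (3)·row0  ⇒  L[2][0]=3, U row2=(0, -4, -15)

U[1][1] = -1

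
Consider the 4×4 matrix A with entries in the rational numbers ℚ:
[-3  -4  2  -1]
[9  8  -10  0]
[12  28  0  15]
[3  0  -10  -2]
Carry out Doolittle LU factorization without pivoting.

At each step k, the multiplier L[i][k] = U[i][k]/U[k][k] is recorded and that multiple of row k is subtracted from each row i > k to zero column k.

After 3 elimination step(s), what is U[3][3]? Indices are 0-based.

U[3][3] = -2

k=0: U[0][0]=-3
  eliminate (1,0): mult=-3, new row 1: (0, -4, -4, -3); set L[1][0]=-3
  eliminate (2,0): mult=-4, new row 2: (0, 12, 8, 11); set L[2][0]=-4
  eliminate (3,0): mult=-1, new row 3: (0, -4, -8, -3); set L[3][0]=-1
k=1: U[1][1]=-4
  eliminate (2,1): mult=-3, new row 2: (0, 0, -4, 2); set L[2][1]=-3
  eliminate (3,1): mult=1, new row 3: (0, 0, -4, 0); set L[3][1]=1
k=2: U[2][2]=-4
  eliminate (3,2): mult=1, new row 3: (0, 0, 0, -2); set L[3][2]=1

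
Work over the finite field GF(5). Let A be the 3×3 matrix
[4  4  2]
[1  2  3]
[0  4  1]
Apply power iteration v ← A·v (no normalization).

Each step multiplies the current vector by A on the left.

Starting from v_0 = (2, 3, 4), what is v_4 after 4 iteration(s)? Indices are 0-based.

v_0 = (2, 3, 4).
v_1 = A·v_0 = (3, 0, 1).
v_2 = A·v_1 = (4, 1, 1).
v_3 = A·v_2 = (2, 4, 0).
v_4 = A·v_3 = (4, 0, 1).

v_4 = (4, 0, 1)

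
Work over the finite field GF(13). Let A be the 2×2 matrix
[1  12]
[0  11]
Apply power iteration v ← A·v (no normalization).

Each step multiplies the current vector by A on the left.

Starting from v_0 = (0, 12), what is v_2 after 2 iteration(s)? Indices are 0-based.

v_0 = (0, 12).
v_1 = A·v_0 = (1, 2).
v_2 = A·v_1 = (12, 9).

v_2 = (12, 9)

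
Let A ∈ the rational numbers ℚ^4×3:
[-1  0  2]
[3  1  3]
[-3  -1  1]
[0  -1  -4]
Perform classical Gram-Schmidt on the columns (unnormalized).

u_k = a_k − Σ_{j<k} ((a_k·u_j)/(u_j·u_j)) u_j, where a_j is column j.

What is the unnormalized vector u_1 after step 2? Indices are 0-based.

Step 1: u_0 = a_0 = (-1, 3, -3, 0).
Step 2: u_1 = a_1 − (6/19)·u_0 = (6/19, 1/19, -1/19, -1).

u_1 = (6/19, 1/19, -1/19, -1)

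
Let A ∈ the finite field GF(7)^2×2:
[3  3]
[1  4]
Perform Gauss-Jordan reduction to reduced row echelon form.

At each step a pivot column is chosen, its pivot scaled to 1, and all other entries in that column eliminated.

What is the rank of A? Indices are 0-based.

step 1: normalize row 0 (÷3) = (1, 1)
  row 1: subtract 1×row0 = (0, 3)
step 2: normalize row 1 (÷3) = (0, 1)
  row 0: subtract 1×row1 = (1, 0)

rank = 2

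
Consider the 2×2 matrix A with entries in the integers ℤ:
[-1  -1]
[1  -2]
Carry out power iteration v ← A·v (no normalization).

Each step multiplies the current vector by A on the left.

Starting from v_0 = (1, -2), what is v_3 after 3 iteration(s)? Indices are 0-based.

v_0 = (1, -2).
v_1 = A·v_0 = (1, 5).
v_2 = A·v_1 = (-6, -9).
v_3 = A·v_2 = (15, 12).

v_3 = (15, 12)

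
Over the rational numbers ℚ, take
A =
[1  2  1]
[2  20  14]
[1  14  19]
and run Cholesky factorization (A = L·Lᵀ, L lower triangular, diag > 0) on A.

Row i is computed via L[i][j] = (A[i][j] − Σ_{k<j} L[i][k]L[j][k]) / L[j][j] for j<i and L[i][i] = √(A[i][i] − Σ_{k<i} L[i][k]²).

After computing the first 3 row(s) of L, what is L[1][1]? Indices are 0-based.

Step 1: L[0][0] = √(1) = 1.
  L[1][0] = (2) / L[0][0] = 2.
Step 2: L[1][1] = √(16) = 4.
  L[2][0] = (1) / L[0][0] = 1.
  L[2][1] = (12) / L[1][1] = 3.
Step 3: L[2][2] = √(9) = 3.

L[1][1] = 4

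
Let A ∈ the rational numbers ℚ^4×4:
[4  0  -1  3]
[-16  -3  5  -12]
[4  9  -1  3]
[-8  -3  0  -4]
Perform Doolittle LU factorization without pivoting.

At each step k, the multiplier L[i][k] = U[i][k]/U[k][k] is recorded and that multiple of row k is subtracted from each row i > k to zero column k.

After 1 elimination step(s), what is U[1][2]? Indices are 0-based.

U[1][2] = 1

Step 1: pivot at (0,0) is 4.
  row1 ← row1 − (-4)·row0  ⇒  L[1][0]=-4, U row1=(0, -3, 1, 0)
  row2 ← row2 − (1)·row0  ⇒  L[2][0]=1, U row2=(0, 9, 0, 0)
  row3 ← row3 − (-2)·row0  ⇒  L[3][0]=-2, U row3=(0, -3, -2, 2)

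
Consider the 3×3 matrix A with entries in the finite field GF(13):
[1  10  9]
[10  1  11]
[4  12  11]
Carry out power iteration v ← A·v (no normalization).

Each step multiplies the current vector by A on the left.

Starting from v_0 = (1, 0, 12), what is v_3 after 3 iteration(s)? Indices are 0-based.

v_0 = (1, 0, 12).
v_1 = A·v_0 = (5, 12, 6).
v_2 = A·v_1 = (10, 11, 9).
v_3 = A·v_2 = (6, 2, 11).

v_3 = (6, 2, 11)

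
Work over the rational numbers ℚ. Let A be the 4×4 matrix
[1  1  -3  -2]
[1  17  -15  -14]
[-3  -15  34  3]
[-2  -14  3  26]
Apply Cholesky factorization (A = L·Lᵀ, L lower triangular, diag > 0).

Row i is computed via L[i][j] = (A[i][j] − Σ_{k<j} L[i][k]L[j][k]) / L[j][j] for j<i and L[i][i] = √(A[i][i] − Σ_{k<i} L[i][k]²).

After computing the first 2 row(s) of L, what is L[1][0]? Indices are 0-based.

L[1][0] = 1

Step 1: L[0][0] = √(1) = 1.
  L[1][0] = (1) / L[0][0] = 1.
Step 2: L[1][1] = √(16) = 4.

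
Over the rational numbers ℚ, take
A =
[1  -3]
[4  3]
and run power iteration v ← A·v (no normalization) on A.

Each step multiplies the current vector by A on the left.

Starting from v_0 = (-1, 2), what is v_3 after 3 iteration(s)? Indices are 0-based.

v_3 = (53, -118)

v_0 = (-1, 2).
v_1 = A·v_0 = (-7, 2).
v_2 = A·v_1 = (-13, -22).
v_3 = A·v_2 = (53, -118).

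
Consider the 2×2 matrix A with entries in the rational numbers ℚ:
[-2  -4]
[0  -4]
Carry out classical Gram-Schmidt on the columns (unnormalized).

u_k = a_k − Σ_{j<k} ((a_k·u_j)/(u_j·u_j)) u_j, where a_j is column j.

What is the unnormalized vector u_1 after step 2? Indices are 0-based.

Step 1: u_0 = a_0 = (-2, 0).
Step 2: u_1 = a_1 − (2)·u_0 = (0, -4).

u_1 = (0, -4)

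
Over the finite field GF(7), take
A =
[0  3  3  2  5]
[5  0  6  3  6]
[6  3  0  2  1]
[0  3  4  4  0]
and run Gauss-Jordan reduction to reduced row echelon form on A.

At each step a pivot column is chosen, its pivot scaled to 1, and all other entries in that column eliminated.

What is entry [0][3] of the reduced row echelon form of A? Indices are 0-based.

[1] R0 <-> R1
[1] R0 /= 5  ⇒  (1, 0, 4, 2, 4)
     R2 -= 6·R0  ⇒  (0, 3, 4, 4, 5)
[2] R1 /= 3  ⇒  (0, 1, 1, 3, 4)
     R2 -= 3·R1  ⇒  (0, 0, 1, 2, 0)
     R3 -= 3·R1  ⇒  (0, 0, 1, 2, 2)
[3] R2 /= 1  ⇒  (0, 0, 1, 2, 0)
     R0 -= 4·R2  ⇒  (1, 0, 0, 1, 4)
     R1 -= 1·R2  ⇒  (0, 1, 0, 1, 4)
     R3 -= 1·R2  ⇒  (0, 0, 0, 0, 2)
column 3 empty below row 3
[4] R3 /= 2  ⇒  (0, 0, 0, 0, 1)
     R0 -= 4·R3  ⇒  (1, 0, 0, 1, 0)
     R1 -= 4·R3  ⇒  (0, 1, 0, 1, 0)

M[0][3] = 1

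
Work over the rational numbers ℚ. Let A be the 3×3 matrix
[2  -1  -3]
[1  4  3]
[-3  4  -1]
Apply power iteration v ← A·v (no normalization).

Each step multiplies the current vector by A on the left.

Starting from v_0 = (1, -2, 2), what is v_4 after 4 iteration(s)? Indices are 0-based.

v_4 = (1152, -1233, -309)

v_0 = (1, -2, 2).
v_1 = A·v_0 = (-2, -1, -13).
v_2 = A·v_1 = (36, -45, 15).
v_3 = A·v_2 = (72, -99, -303).
v_4 = A·v_3 = (1152, -1233, -309).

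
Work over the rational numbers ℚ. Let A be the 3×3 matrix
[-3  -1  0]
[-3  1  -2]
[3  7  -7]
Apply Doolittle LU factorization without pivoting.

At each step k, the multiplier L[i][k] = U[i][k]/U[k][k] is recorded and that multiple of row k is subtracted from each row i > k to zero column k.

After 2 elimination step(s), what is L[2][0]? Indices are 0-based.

k=0: U[0][0]=-3
  eliminate (1,0): mult=1, new row 1: (0, 2, -2); set L[1][0]=1
  eliminate (2,0): mult=-1, new row 2: (0, 6, -7); set L[2][0]=-1
k=1: U[1][1]=2
  eliminate (2,1): mult=3, new row 2: (0, 0, -1); set L[2][1]=3

L[2][0] = -1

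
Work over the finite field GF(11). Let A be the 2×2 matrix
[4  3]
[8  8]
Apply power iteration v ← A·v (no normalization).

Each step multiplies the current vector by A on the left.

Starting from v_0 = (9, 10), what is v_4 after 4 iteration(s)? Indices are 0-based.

v_0 = (9, 10).
v_1 = A·v_0 = (0, 9).
v_2 = A·v_1 = (5, 6).
v_3 = A·v_2 = (5, 0).
v_4 = A·v_3 = (9, 7).

v_4 = (9, 7)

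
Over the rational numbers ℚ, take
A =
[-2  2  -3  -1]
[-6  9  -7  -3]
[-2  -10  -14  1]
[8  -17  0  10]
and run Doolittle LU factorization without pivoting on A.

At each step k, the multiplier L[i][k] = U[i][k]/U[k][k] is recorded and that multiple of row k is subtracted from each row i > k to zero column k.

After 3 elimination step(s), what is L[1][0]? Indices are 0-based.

L[1][0] = 3

k=0: U[0][0]=-2
  eliminate (1,0): mult=3, new row 1: (0, 3, 2, 0); set L[1][0]=3
  eliminate (2,0): mult=1, new row 2: (0, -12, -11, 2); set L[2][0]=1
  eliminate (3,0): mult=-4, new row 3: (0, -9, -12, 6); set L[3][0]=-4
k=1: U[1][1]=3
  eliminate (2,1): mult=-4, new row 2: (0, 0, -3, 2); set L[2][1]=-4
  eliminate (3,1): mult=-3, new row 3: (0, 0, -6, 6); set L[3][1]=-3
k=2: U[2][2]=-3
  eliminate (3,2): mult=2, new row 3: (0, 0, 0, 2); set L[3][2]=2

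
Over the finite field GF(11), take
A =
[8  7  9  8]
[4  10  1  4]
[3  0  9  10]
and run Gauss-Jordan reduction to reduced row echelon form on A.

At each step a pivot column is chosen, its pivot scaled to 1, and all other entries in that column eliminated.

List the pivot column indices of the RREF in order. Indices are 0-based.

pivot(0,0)=8: scale R0 → (1, 5, 8, 1)
  clear (1,0): R1 −= (4)R0 → (0, 1, 2, 0)
  clear (2,0): R2 −= (3)R0 → (0, 7, 7, 7)
pivot(1,1)=1: scale R1 → (0, 1, 2, 0)
  clear (0,1): R0 −= (5)R1 → (1, 0, 9, 1)
  clear (2,1): R2 −= (7)R1 → (0, 0, 4, 7)
pivot(2,2)=4: scale R2 → (0, 0, 1, 10)
  clear (0,2): R0 −= (9)R2 → (1, 0, 0, 10)
  clear (1,2): R1 −= (2)R2 → (0, 1, 0, 2)

pivot columns: 0, 1, 2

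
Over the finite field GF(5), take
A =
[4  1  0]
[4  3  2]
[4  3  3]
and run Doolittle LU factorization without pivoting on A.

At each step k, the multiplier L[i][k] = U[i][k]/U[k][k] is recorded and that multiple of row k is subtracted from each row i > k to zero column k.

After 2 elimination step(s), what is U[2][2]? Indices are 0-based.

U[2][2] = 1

Step 1: pivot at (0,0) is 4.
  row1 ← row1 − (1)·row0  ⇒  L[1][0]=1, U row1=(0, 2, 2)
  row2 ← row2 − (1)·row0  ⇒  L[2][0]=1, U row2=(0, 2, 3)
Step 2: pivot at (1,1) is 2.
  row2 ← row2 − (1)·row1  ⇒  L[2][1]=1, U row2=(0, 0, 1)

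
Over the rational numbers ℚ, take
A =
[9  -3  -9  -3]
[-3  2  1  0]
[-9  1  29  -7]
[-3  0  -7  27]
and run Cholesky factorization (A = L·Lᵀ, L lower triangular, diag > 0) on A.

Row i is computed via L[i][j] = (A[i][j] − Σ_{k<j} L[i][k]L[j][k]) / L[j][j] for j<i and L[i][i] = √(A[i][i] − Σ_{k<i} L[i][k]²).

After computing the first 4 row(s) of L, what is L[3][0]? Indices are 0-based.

L[3][0] = -1

Step 1: L[0][0] = √(9) = 3.
  L[1][0] = (-3) / L[0][0] = -1.
Step 2: L[1][1] = √(1) = 1.
  L[2][0] = (-9) / L[0][0] = -3.
  L[2][1] = (-2) / L[1][1] = -2.
Step 3: L[2][2] = √(16) = 4.
  L[3][0] = (-3) / L[0][0] = -1.
  L[3][1] = (-1) / L[1][1] = -1.
  L[3][2] = (-12) / L[2][2] = -3.
Step 4: L[3][3] = √(16) = 4.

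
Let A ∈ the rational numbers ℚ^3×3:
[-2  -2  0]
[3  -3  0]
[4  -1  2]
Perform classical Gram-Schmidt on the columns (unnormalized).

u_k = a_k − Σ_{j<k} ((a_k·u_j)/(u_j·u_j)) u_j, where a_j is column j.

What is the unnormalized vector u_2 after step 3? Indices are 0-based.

u_2 = (216/325, -48/65, 288/325)

Step 1: u_0 = a_0 = (-2, 3, 4).
Step 2: u_1 = a_1 − (-9/29)·u_0 = (-76/29, -60/29, 7/29).
Step 3: u_2 = a_2 − (8/29)·u_0 − (14/325)·u_1 = (216/325, -48/65, 288/325).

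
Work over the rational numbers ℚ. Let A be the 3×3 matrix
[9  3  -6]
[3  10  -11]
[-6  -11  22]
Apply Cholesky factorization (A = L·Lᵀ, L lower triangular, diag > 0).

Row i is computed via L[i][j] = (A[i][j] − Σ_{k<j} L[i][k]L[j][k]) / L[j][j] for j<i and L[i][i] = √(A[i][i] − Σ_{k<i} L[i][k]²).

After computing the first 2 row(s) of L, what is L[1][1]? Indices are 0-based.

Step 1: L[0][0] = √(9) = 3.
  L[1][0] = (3) / L[0][0] = 1.
Step 2: L[1][1] = √(9) = 3.

L[1][1] = 3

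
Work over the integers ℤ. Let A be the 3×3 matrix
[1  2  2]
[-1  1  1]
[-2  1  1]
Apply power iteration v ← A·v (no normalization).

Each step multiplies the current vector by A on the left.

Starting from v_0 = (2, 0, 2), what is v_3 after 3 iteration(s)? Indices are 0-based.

v_3 = (-42, -24, -26)

v_0 = (2, 0, 2).
v_1 = A·v_0 = (6, 0, -2).
v_2 = A·v_1 = (2, -8, -14).
v_3 = A·v_2 = (-42, -24, -26).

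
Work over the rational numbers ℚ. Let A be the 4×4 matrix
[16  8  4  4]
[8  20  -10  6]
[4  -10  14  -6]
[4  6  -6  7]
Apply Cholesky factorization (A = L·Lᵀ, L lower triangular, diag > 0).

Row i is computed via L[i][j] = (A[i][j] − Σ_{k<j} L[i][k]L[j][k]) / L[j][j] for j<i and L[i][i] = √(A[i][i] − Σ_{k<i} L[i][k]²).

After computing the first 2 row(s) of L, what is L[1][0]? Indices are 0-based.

Step 1: L[0][0] = √(16) = 4.
  L[1][0] = (8) / L[0][0] = 2.
Step 2: L[1][1] = √(16) = 4.

L[1][0] = 2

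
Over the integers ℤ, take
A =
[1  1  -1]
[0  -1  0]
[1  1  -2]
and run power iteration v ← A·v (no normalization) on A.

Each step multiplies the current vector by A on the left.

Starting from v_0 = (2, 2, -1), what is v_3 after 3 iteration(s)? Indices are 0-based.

v_0 = (2, 2, -1).
v_1 = A·v_0 = (5, -2, 6).
v_2 = A·v_1 = (-3, 2, -9).
v_3 = A·v_2 = (8, -2, 17).

v_3 = (8, -2, 17)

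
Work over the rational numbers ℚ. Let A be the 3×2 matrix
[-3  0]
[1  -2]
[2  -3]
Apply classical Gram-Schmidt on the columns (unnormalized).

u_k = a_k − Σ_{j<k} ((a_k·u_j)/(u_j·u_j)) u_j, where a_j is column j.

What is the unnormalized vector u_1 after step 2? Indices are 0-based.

Step 1: u_0 = a_0 = (-3, 1, 2).
Step 2: u_1 = a_1 − (-4/7)·u_0 = (-12/7, -10/7, -13/7).

u_1 = (-12/7, -10/7, -13/7)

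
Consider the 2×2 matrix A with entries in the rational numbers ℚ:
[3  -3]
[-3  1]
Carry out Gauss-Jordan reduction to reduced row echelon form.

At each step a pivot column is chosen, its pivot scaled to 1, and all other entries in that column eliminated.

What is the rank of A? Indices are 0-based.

step 1: normalize row 0 (÷3) = (1, -1)
  row 1: subtract -3×row0 = (0, -2)
step 2: normalize row 1 (÷-2) = (0, 1)
  row 0: subtract -1×row1 = (1, 0)

rank = 2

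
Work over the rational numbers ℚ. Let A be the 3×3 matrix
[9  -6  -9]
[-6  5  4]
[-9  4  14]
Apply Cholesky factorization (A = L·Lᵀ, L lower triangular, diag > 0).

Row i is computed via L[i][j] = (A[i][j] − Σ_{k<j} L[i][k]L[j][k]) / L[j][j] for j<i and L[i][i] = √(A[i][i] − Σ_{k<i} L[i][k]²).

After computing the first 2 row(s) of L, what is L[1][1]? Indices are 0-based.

Step 1: L[0][0] = √(9) = 3.
  L[1][0] = (-6) / L[0][0] = -2.
Step 2: L[1][1] = √(1) = 1.

L[1][1] = 1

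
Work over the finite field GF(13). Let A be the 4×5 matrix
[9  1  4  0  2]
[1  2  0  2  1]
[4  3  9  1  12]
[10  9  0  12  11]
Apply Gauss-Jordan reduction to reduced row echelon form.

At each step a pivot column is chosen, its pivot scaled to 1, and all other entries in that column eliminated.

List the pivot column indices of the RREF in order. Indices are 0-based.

pivot(0,0)=9: scale R0 → (1, 3, 12, 0, 6)
  clear (1,0): R1 −= (1)R0 → (0, 12, 1, 2, 8)
  clear (2,0): R2 −= (4)R0 → (0, 4, 0, 1, 1)
  clear (3,0): R3 −= (10)R0 → (0, 5, 10, 12, 3)
pivot(1,1)=12: scale R1 → (0, 1, 12, 11, 5)
  clear (0,1): R0 −= (3)R1 → (1, 0, 2, 6, 4)
  clear (2,1): R2 −= (4)R1 → (0, 0, 4, 9, 7)
  clear (3,1): R3 −= (5)R1 → (0, 0, 2, 9, 4)
pivot(2,2)=4: scale R2 → (0, 0, 1, 12, 5)
  clear (0,2): R0 −= (2)R2 → (1, 0, 0, 8, 7)
  clear (1,2): R1 −= (12)R2 → (0, 1, 0, 10, 10)
  clear (3,2): R3 −= (2)R2 → (0, 0, 0, 11, 7)
pivot(3,3)=11: scale R3 → (0, 0, 0, 1, 3)
  clear (0,3): R0 −= (8)R3 → (1, 0, 0, 0, 9)
  clear (1,3): R1 −= (10)R3 → (0, 1, 0, 0, 6)
  clear (2,3): R2 −= (12)R3 → (0, 0, 1, 0, 8)

pivot columns: 0, 1, 2, 3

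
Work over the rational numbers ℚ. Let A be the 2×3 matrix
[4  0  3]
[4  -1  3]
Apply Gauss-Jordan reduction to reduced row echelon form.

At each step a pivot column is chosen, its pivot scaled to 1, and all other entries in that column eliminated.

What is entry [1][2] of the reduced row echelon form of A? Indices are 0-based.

step 1: normalize row 0 (÷4) = (1, 0, 3/4)
  row 1: subtract 4×row0 = (0, -1, 0)
step 2: normalize row 1 (÷-1) = (0, 1, 0)

M[1][2] = 0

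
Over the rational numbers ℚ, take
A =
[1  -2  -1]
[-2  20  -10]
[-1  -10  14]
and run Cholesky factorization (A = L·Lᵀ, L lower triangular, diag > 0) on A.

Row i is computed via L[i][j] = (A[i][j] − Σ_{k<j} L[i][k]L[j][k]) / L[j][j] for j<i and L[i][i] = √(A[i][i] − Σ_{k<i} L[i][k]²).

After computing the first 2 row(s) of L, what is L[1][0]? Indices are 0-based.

L[1][0] = -2

Step 1: L[0][0] = √(1) = 1.
  L[1][0] = (-2) / L[0][0] = -2.
Step 2: L[1][1] = √(16) = 4.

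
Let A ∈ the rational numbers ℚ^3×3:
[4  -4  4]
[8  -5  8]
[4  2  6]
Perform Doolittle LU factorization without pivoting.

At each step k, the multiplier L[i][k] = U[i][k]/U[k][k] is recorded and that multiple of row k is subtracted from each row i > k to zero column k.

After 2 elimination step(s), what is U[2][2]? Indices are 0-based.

k=0: U[0][0]=4
  eliminate (1,0): mult=2, new row 1: (0, 3, 0); set L[1][0]=2
  eliminate (2,0): mult=1, new row 2: (0, 6, 2); set L[2][0]=1
k=1: U[1][1]=3
  eliminate (2,1): mult=2, new row 2: (0, 0, 2); set L[2][1]=2

U[2][2] = 2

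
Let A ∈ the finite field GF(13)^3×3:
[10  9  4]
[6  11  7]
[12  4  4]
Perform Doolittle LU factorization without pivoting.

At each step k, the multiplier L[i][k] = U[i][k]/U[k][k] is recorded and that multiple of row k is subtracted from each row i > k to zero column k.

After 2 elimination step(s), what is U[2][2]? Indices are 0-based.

k=0: U[0][0]=10
  eliminate (1,0): mult=11, new row 1: (0, 3, 2); set L[1][0]=11
  eliminate (2,0): mult=9, new row 2: (0, 1, 7); set L[2][0]=9
k=1: U[1][1]=3
  eliminate (2,1): mult=9, new row 2: (0, 0, 2); set L[2][1]=9

U[2][2] = 2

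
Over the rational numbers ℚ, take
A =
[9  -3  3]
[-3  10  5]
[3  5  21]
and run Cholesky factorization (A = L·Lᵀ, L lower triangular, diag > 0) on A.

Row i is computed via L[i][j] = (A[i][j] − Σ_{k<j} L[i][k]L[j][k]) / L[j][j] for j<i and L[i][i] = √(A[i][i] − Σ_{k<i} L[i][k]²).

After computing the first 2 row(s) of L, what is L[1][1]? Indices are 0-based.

L[1][1] = 3

Step 1: L[0][0] = √(9) = 3.
  L[1][0] = (-3) / L[0][0] = -1.
Step 2: L[1][1] = √(9) = 3.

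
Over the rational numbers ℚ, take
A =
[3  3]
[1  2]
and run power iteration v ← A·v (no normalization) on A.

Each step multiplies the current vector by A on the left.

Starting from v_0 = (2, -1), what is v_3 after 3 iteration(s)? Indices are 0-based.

v_0 = (2, -1).
v_1 = A·v_0 = (3, 0).
v_2 = A·v_1 = (9, 3).
v_3 = A·v_2 = (36, 15).

v_3 = (36, 15)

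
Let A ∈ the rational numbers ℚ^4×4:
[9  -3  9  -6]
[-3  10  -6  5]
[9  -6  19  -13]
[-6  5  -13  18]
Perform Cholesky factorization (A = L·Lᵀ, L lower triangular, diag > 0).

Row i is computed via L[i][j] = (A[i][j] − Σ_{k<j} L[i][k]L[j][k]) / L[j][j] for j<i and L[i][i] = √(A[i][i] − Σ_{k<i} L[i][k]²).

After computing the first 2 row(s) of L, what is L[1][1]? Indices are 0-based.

L[1][1] = 3

Step 1: L[0][0] = √(9) = 3.
  L[1][0] = (-3) / L[0][0] = -1.
Step 2: L[1][1] = √(9) = 3.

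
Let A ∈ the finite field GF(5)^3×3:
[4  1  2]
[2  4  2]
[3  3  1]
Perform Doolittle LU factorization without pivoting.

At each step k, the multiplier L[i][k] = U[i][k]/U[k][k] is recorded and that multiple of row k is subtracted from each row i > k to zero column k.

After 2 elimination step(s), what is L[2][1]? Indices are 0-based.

[col 0] pivot 4
  R1 -= 3*R0 → (0, 1, 1)  (L[1][0] := 3)
  R2 -= 2*R0 → (0, 1, 2)  (L[2][0] := 2)
[col 1] pivot 1
  R2 -= 1*R1 → (0, 0, 1)  (L[2][1] := 1)

L[2][1] = 1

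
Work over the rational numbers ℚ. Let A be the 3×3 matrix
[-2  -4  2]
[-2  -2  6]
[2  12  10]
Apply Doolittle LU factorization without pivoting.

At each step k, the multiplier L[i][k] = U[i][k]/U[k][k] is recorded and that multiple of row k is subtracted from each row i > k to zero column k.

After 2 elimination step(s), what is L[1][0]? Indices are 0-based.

L[1][0] = 1

[col 0] pivot -2
  R1 -= 1*R0 → (0, 2, 4)  (L[1][0] := 1)
  R2 -= -1*R0 → (0, 8, 12)  (L[2][0] := -1)
[col 1] pivot 2
  R2 -= 4*R1 → (0, 0, -4)  (L[2][1] := 4)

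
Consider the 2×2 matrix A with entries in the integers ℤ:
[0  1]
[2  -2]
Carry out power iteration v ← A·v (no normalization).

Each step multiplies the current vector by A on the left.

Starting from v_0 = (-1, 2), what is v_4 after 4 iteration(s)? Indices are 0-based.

v_4 = (-44, 120)

v_0 = (-1, 2).
v_1 = A·v_0 = (2, -6).
v_2 = A·v_1 = (-6, 16).
v_3 = A·v_2 = (16, -44).
v_4 = A·v_3 = (-44, 120).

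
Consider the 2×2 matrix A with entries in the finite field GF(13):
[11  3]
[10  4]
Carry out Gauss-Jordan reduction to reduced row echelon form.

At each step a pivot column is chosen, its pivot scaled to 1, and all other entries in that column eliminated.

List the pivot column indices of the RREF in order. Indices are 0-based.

step 1: normalize row 0 (÷11) = (1, 5)
  row 1: subtract 10×row0 = (0, 6)
step 2: normalize row 1 (÷6) = (0, 1)
  row 0: subtract 5×row1 = (1, 0)

pivot columns: 0, 1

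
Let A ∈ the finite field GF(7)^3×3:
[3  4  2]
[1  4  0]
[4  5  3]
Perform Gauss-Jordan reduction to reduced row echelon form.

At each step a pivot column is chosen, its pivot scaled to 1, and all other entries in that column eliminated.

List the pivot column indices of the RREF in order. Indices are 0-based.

pivot(0,0)=3: scale R0 → (1, 6, 3)
  clear (1,0): R1 −= (1)R0 → (0, 5, 4)
  clear (2,0): R2 −= (4)R0 → (0, 2, 5)
pivot(1,1)=5: scale R1 → (0, 1, 5)
  clear (0,1): R0 −= (6)R1 → (1, 0, 1)
  clear (2,1): R2 −= (2)R1 → (0, 0, 2)
pivot(2,2)=2: scale R2 → (0, 0, 1)
  clear (0,2): R0 −= (1)R2 → (1, 0, 0)
  clear (1,2): R1 −= (5)R2 → (0, 1, 0)

pivot columns: 0, 1, 2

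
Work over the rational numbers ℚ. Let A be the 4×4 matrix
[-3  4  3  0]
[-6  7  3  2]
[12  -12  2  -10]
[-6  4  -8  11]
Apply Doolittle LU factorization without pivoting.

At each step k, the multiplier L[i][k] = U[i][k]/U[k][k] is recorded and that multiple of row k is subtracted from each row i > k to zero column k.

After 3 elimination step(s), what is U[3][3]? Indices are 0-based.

U[3][3] = 1

[col 0] pivot -3
  R1 -= 2*R0 → (0, -1, -3, 2)  (L[1][0] := 2)
  R2 -= -4*R0 → (0, 4, 14, -10)  (L[2][0] := -4)
  R3 -= 2*R0 → (0, -4, -14, 11)  (L[3][0] := 2)
[col 1] pivot -1
  R2 -= -4*R1 → (0, 0, 2, -2)  (L[2][1] := -4)
  R3 -= 4*R1 → (0, 0, -2, 3)  (L[3][1] := 4)
[col 2] pivot 2
  R3 -= -1*R2 → (0, 0, 0, 1)  (L[3][2] := -1)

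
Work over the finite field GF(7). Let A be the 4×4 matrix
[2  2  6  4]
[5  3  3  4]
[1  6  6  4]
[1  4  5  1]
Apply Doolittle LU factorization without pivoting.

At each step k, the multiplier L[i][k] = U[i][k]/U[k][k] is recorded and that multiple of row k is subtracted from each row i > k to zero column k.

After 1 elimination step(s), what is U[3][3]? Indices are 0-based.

[col 0] pivot 2
  R1 -= 6*R0 → (0, 5, 2, 1)  (L[1][0] := 6)
  R2 -= 4*R0 → (0, 5, 3, 2)  (L[2][0] := 4)
  R3 -= 4*R0 → (0, 3, 2, 6)  (L[3][0] := 4)

U[3][3] = 6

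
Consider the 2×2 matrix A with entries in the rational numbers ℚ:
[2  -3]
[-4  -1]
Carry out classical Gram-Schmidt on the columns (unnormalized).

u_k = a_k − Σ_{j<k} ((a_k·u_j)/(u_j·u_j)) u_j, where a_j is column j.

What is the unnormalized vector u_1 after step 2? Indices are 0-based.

Step 1: u_0 = a_0 = (2, -4).
Step 2: u_1 = a_1 − (-1/10)·u_0 = (-14/5, -7/5).

u_1 = (-14/5, -7/5)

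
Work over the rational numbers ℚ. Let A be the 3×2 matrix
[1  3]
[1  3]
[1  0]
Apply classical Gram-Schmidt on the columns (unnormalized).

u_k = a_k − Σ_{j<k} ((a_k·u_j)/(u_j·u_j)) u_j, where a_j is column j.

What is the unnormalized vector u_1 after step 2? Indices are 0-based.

u_1 = (1, 1, -2)

Step 1: u_0 = a_0 = (1, 1, 1).
Step 2: u_1 = a_1 − (2)·u_0 = (1, 1, -2).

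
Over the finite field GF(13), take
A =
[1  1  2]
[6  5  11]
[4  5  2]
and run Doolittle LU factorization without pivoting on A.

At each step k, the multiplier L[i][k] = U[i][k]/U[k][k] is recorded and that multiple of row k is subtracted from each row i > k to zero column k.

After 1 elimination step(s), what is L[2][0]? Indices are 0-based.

[col 0] pivot 1
  R1 -= 6*R0 → (0, 12, 12)  (L[1][0] := 6)
  R2 -= 4*R0 → (0, 1, 7)  (L[2][0] := 4)

L[2][0] = 4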